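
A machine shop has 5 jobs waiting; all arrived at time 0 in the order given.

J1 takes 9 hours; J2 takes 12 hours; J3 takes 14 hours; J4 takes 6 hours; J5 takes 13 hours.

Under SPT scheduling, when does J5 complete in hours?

SPT (increasing processing time): J4 J1 J2 J5 J3.
J4: 0→6
J1: 6→15
J2: 15→27
J5: 27→40

40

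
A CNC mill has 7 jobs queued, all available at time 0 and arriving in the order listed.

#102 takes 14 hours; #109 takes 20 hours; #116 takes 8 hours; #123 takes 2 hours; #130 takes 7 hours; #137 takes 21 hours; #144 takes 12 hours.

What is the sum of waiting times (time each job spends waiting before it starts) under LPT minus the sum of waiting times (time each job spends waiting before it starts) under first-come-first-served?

84

LPT (decreasing processing time): #137 #109 #102 #144 #116 #130 #123.
#137: waits 0, runs 0→21
#109: waits 21, runs 21→41
#102: waits 41, runs 41→55
#144: waits 55, runs 55→67
#116: waits 67, runs 67→75
#130: waits 75, runs 75→82
#123: waits 82, runs 82→84
Sum = 0+21+41+55+67+75+82 = 341.
FIFO (arrival order): #102 #109 #116 #123 #130 #137 #144.
#102: waits 0, runs 0→14
#109: waits 14, runs 14→34
#116: waits 34, runs 34→42
#123: waits 42, runs 42→44
#130: waits 44, runs 44→51
#137: waits 51, runs 51→72
#144: waits 72, runs 72→84
Sum = 0+14+34+42+44+51+72 = 257.
Difference = 341 − 257 = 84.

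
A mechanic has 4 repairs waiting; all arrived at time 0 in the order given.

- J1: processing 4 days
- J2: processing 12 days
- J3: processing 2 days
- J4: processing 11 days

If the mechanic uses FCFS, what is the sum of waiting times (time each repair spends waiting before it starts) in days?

FIFO (arrival order): J1 J2 J3 J4.
J1: waits 0, runs 0→4
J2: waits 4, runs 4→16
J3: waits 16, runs 16→18
J4: waits 18, runs 18→29
Sum = 0+4+16+18 = 38.

38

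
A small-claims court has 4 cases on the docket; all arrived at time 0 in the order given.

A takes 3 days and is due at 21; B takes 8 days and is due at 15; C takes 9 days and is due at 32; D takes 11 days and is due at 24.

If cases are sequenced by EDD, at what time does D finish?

EDD (increasing due date): B A D C.
B: 0→8
A: 8→11
D: 11→22

22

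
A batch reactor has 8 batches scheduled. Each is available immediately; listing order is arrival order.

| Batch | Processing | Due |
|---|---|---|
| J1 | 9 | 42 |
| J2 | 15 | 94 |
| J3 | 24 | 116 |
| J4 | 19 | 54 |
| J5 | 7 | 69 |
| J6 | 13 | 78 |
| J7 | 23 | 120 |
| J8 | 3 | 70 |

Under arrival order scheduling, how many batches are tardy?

FIFO (arrival order): J1 J2 J3 J4 J5 J6 J7 J8.
J1: 0→9, due 42, tardiness 0
J2: 9→24, due 94, tardiness 0
J3: 24→48, due 116, tardiness 0
J4: 48→67, due 54, tardiness 13
J5: 67→74, due 69, tardiness 5
J6: 74→87, due 78, tardiness 9
J7: 87→110, due 120, tardiness 0
J8: 110→113, due 70, tardiness 43
Late batches: 4.

4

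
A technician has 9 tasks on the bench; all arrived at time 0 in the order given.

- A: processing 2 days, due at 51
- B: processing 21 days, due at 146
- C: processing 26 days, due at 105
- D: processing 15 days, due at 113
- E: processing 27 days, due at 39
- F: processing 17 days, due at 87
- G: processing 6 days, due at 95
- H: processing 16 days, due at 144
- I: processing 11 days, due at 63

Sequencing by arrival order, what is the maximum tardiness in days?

78

FIFO (arrival order): A B C D E F G H I.
A: 0→2, due 51, tardiness 0
B: 2→23, due 146, tardiness 0
C: 23→49, due 105, tardiness 0
D: 49→64, due 113, tardiness 0
E: 64→91, due 39, tardiness 52
F: 91→108, due 87, tardiness 21
G: 108→114, due 95, tardiness 19
H: 114→130, due 144, tardiness 0
I: 130→141, due 63, tardiness 78
Maximum = 78.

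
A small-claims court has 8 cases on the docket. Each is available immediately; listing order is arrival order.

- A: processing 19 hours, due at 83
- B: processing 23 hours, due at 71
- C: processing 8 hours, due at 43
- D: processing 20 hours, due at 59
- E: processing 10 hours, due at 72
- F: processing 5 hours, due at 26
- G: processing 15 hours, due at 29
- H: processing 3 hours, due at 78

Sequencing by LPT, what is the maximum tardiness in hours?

74

LPT (decreasing processing time): B D A G E C F H.
B: 0→23, due 71, tardiness 0
D: 23→43, due 59, tardiness 0
A: 43→62, due 83, tardiness 0
G: 62→77, due 29, tardiness 48
E: 77→87, due 72, tardiness 15
C: 87→95, due 43, tardiness 52
F: 95→100, due 26, tardiness 74
H: 100→103, due 78, tardiness 25
Maximum = 74.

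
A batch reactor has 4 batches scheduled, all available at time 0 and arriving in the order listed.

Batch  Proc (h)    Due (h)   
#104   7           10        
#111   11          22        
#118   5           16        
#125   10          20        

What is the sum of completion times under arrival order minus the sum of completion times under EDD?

7

FIFO (arrival order): #104 #111 #118 #125.
#104: 0→7
#111: 7→18
#118: 18→23
#125: 23→33
Sum = 7+18+23+33 = 81.
EDD (increasing due date): #104 #118 #125 #111.
#104: 0→7
#118: 7→12
#125: 12→22
#111: 22→33
Sum = 7+12+22+33 = 74.
Difference = 81 − 74 = 7.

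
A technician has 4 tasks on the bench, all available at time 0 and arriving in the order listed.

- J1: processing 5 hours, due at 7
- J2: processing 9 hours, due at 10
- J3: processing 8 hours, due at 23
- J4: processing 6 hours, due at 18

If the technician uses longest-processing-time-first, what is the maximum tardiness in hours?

21

LPT (decreasing processing time): J2 J3 J4 J1.
J2: 0→9, due 10, tardiness 0
J3: 9→17, due 23, tardiness 0
J4: 17→23, due 18, tardiness 5
J1: 23→28, due 7, tardiness 21
Maximum = 21.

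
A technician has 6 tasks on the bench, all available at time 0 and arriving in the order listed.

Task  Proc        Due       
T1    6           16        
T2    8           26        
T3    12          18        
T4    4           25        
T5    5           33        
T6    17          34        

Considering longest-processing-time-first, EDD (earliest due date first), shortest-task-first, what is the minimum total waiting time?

86

LPT (decreasing processing time): T6 T3 T2 T1 T5 T4.
T6: waits 0, runs 0→17
T3: waits 17, runs 17→29
T2: waits 29, runs 29→37
T1: waits 37, runs 37→43
T5: waits 43, runs 43→48
T4: waits 48, runs 48→52
Sum = 0+17+29+37+43+48 = 174.
EDD (increasing due date): T1 T3 T4 T2 T5 T6.
T1: waits 0, runs 0→6
T3: waits 6, runs 6→18
T4: waits 18, runs 18→22
T2: waits 22, runs 22→30
T5: waits 30, runs 30→35
T6: waits 35, runs 35→52
Sum = 0+6+18+22+30+35 = 111.
SPT (increasing processing time): T4 T5 T1 T2 T3 T6.
T4: waits 0, runs 0→4
T5: waits 4, runs 4→9
T1: waits 9, runs 9→15
T2: waits 15, runs 15→23
T3: waits 23, runs 23→35
T6: waits 35, runs 35→52
Sum = 0+4+9+15+23+35 = 86.
LPT 174, EDD 111, SPT 86 → minimum 86.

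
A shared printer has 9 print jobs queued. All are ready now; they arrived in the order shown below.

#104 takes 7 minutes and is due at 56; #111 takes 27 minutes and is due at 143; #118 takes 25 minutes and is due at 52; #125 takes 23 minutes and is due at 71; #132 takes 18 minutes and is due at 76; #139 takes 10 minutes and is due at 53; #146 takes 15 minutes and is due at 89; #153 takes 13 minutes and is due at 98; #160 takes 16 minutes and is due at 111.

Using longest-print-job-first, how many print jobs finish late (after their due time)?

LPT (decreasing processing time): #111 #118 #125 #132 #160 #146 #153 #139 #104.
#111: 0→27, due 143, tardiness 0
#118: 27→52, due 52, tardiness 0
#125: 52→75, due 71, tardiness 4
#132: 75→93, due 76, tardiness 17
#160: 93→109, due 111, tardiness 0
#146: 109→124, due 89, tardiness 35
#153: 124→137, due 98, tardiness 39
#139: 137→147, due 53, tardiness 94
#104: 147→154, due 56, tardiness 98
Late print jobs: 6.

6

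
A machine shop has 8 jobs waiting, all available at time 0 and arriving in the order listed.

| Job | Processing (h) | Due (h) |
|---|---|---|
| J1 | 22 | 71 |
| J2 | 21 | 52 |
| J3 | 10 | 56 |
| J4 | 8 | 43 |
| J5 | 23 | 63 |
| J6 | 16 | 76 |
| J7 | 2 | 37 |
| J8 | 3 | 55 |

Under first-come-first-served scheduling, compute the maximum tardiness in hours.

FIFO (arrival order): J1 J2 J3 J4 J5 J6 J7 J8.
J1: 0→22, due 71, tardiness 0
J2: 22→43, due 52, tardiness 0
J3: 43→53, due 56, tardiness 0
J4: 53→61, due 43, tardiness 18
J5: 61→84, due 63, tardiness 21
J6: 84→100, due 76, tardiness 24
J7: 100→102, due 37, tardiness 65
J8: 102→105, due 55, tardiness 50
Maximum = 65.

65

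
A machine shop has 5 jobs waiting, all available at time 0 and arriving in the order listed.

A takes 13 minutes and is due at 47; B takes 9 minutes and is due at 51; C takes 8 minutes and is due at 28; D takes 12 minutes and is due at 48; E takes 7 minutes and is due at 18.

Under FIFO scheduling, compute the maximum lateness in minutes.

31

FIFO (arrival order): A B C D E.
A: 0→13, due 47, lateness -34
B: 13→22, due 51, lateness -29
C: 22→30, due 28, lateness 2
D: 30→42, due 48, lateness -6
E: 42→49, due 18, lateness 31
Maximum = 31.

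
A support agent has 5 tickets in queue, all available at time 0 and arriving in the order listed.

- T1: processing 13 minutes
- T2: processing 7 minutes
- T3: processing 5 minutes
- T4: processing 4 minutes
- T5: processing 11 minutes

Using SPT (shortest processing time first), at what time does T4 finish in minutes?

4

SPT (increasing processing time): T4 T3 T2 T5 T1.
T4: 0→4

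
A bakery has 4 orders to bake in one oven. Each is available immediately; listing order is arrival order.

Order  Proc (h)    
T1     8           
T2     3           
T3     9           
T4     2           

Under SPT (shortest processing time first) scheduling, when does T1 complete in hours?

13

SPT (increasing processing time): T4 T2 T1 T3.
T4: 0→2
T2: 2→5
T1: 5→13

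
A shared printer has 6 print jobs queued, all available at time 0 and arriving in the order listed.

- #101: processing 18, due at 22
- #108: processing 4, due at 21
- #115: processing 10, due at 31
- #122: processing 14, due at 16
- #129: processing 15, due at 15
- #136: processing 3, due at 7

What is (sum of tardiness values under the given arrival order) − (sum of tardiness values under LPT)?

FIFO (arrival order): #101 #108 #115 #122 #129 #136.
#101: 0→18, due 22, tardiness 0
#108: 18→22, due 21, tardiness 1
#115: 22→32, due 31, tardiness 1
#122: 32→46, due 16, tardiness 30
#129: 46→61, due 15, tardiness 46
#136: 61→64, due 7, tardiness 57
Sum = 0+1+1+30+46+57 = 135.
LPT (decreasing processing time): #101 #129 #122 #115 #108 #136.
#101: 0→18, due 22, tardiness 0
#129: 18→33, due 15, tardiness 18
#122: 33→47, due 16, tardiness 31
#115: 47→57, due 31, tardiness 26
#108: 57→61, due 21, tardiness 40
#136: 61→64, due 7, tardiness 57
Sum = 0+18+31+26+40+57 = 172.
Difference = 135 − 172 = -37.

-37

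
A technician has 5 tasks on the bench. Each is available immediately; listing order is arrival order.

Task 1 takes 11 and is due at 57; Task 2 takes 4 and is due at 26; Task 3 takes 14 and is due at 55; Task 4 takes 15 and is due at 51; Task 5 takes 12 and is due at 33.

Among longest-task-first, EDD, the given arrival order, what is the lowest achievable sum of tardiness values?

0

LPT (decreasing processing time): Task 4 Task 3 Task 5 Task 1 Task 2.
Task 4: 0→15, due 51, tardiness 0
Task 3: 15→29, due 55, tardiness 0
Task 5: 29→41, due 33, tardiness 8
Task 1: 41→52, due 57, tardiness 0
Task 2: 52→56, due 26, tardiness 30
Sum = 0+0+8+0+30 = 38.
EDD (increasing due date): Task 2 Task 5 Task 4 Task 3 Task 1.
Task 2: 0→4, due 26, tardiness 0
Task 5: 4→16, due 33, tardiness 0
Task 4: 16→31, due 51, tardiness 0
Task 3: 31→45, due 55, tardiness 0
Task 1: 45→56, due 57, tardiness 0
Sum = 0+0+0+0+0 = 0.
FIFO (arrival order): Task 1 Task 2 Task 3 Task 4 Task 5.
Task 1: 0→11, due 57, tardiness 0
Task 2: 11→15, due 26, tardiness 0
Task 3: 15→29, due 55, tardiness 0
Task 4: 29→44, due 51, tardiness 0
Task 5: 44→56, due 33, tardiness 23
Sum = 0+0+0+0+23 = 23.
LPT 38, EDD 0, FIFO 23 → minimum 0.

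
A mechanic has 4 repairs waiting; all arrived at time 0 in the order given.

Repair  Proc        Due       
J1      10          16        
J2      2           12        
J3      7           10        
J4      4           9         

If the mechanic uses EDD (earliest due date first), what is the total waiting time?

EDD (increasing due date): J4 J3 J2 J1.
J4: waits 0, runs 0→4
J3: waits 4, runs 4→11
J2: waits 11, runs 11→13
J1: waits 13, runs 13→23
Sum = 0+4+11+13 = 28.

28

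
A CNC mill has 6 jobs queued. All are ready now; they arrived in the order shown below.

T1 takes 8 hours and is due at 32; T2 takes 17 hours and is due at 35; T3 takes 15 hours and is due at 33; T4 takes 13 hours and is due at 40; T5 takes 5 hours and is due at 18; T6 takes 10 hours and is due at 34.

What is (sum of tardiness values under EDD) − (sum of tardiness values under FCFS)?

EDD (increasing due date): T5 T1 T3 T6 T2 T4.
T5: 0→5, due 18, tardiness 0
T1: 5→13, due 32, tardiness 0
T3: 13→28, due 33, tardiness 0
T6: 28→38, due 34, tardiness 4
T2: 38→55, due 35, tardiness 20
T4: 55→68, due 40, tardiness 28
Sum = 0+0+0+4+20+28 = 52.
FIFO (arrival order): T1 T2 T3 T4 T5 T6.
T1: 0→8, due 32, tardiness 0
T2: 8→25, due 35, tardiness 0
T3: 25→40, due 33, tardiness 7
T4: 40→53, due 40, tardiness 13
T5: 53→58, due 18, tardiness 40
T6: 58→68, due 34, tardiness 34
Sum = 0+0+7+13+40+34 = 94.
Difference = 52 − 94 = -42.

-42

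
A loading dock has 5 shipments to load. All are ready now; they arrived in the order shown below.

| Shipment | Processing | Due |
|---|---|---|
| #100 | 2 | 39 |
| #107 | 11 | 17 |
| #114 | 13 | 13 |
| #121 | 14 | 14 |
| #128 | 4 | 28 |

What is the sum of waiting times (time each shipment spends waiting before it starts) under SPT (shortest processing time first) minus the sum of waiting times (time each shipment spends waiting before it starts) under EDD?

SPT (increasing processing time): #100 #128 #107 #114 #121.
#100: waits 0, runs 0→2
#128: waits 2, runs 2→6
#107: waits 6, runs 6→17
#114: waits 17, runs 17→30
#121: waits 30, runs 30→44
Sum = 0+2+6+17+30 = 55.
EDD (increasing due date): #114 #121 #107 #128 #100.
#114: waits 0, runs 0→13
#121: waits 13, runs 13→27
#107: waits 27, runs 27→38
#128: waits 38, runs 38→42
#100: waits 42, runs 42→44
Sum = 0+13+27+38+42 = 120.
Difference = 55 − 120 = -65.

-65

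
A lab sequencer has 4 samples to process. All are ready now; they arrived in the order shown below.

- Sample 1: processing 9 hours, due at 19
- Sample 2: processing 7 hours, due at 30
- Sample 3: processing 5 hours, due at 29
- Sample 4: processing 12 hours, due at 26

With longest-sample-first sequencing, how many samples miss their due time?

2

LPT (decreasing processing time): Sample 4 Sample 1 Sample 2 Sample 3.
Sample 4: 0→12, due 26, tardiness 0
Sample 1: 12→21, due 19, tardiness 2
Sample 2: 21→28, due 30, tardiness 0
Sample 3: 28→33, due 29, tardiness 4
Late samples: 2.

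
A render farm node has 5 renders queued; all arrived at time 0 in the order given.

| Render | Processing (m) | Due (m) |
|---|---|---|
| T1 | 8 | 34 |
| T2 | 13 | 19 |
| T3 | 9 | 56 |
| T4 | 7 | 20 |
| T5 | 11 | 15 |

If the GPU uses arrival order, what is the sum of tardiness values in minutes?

52

FIFO (arrival order): T1 T2 T3 T4 T5.
T1: 0→8, due 34, tardiness 0
T2: 8→21, due 19, tardiness 2
T3: 21→30, due 56, tardiness 0
T4: 30→37, due 20, tardiness 17
T5: 37→48, due 15, tardiness 33
Sum = 0+2+0+17+33 = 52.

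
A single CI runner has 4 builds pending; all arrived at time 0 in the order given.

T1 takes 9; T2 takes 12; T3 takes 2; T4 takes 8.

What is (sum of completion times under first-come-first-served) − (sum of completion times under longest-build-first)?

FIFO (arrival order): T1 T2 T3 T4.
T1: 0→9
T2: 9→21
T3: 21→23
T4: 23→31
Sum = 9+21+23+31 = 84.
LPT (decreasing processing time): T2 T1 T4 T3.
T2: 0→12
T1: 12→21
T4: 21→29
T3: 29→31
Sum = 12+21+29+31 = 93.
Difference = 84 − 93 = -9.

-9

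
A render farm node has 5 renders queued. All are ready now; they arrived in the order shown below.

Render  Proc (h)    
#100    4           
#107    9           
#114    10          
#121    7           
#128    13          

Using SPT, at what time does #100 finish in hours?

4

SPT (increasing processing time): #100 #121 #107 #114 #128.
#100: 0→4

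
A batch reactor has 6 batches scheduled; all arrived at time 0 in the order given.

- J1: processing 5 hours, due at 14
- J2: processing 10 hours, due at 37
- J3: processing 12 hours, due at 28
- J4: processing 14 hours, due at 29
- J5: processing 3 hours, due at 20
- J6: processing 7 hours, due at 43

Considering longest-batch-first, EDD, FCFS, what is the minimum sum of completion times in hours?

LPT (decreasing processing time): J4 J3 J2 J6 J1 J5.
J4: 0→14
J3: 14→26
J2: 26→36
J6: 36→43
J1: 43→48
J5: 48→51
Sum = 14+26+36+43+48+51 = 218.
EDD (increasing due date): J1 J5 J3 J4 J2 J6.
J1: 0→5
J5: 5→8
J3: 8→20
J4: 20→34
J2: 34→44
J6: 44→51
Sum = 5+8+20+34+44+51 = 162.
FIFO (arrival order): J1 J2 J3 J4 J5 J6.
J1: 0→5
J2: 5→15
J3: 15→27
J4: 27→41
J5: 41→44
J6: 44→51
Sum = 5+15+27+41+44+51 = 183.
LPT 218, EDD 162, FIFO 183 → minimum 162.

162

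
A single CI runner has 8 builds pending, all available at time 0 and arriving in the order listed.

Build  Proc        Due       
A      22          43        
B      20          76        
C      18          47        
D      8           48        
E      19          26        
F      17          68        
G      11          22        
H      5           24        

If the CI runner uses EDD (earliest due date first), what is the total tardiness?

162

EDD (increasing due date): G H E A C D F B.
G: 0→11, due 22, tardiness 0
H: 11→16, due 24, tardiness 0
E: 16→35, due 26, tardiness 9
A: 35→57, due 43, tardiness 14
C: 57→75, due 47, tardiness 28
D: 75→83, due 48, tardiness 35
F: 83→100, due 68, tardiness 32
B: 100→120, due 76, tardiness 44
Sum = 0+0+9+14+28+35+32+44 = 162.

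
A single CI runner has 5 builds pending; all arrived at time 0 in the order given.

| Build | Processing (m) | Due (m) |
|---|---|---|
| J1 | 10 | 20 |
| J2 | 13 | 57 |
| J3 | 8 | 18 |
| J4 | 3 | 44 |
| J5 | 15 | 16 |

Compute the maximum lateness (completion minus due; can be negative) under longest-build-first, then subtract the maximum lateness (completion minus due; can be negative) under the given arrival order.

LPT (decreasing processing time): J5 J2 J1 J3 J4.
J5: 0→15, due 16, lateness -1
J2: 15→28, due 57, lateness -29
J1: 28→38, due 20, lateness 18
J3: 38→46, due 18, lateness 28
J4: 46→49, due 44, lateness 5
Maximum = 28.
FIFO (arrival order): J1 J2 J3 J4 J5.
J1: 0→10, due 20, lateness -10
J2: 10→23, due 57, lateness -34
J3: 23→31, due 18, lateness 13
J4: 31→34, due 44, lateness -10
J5: 34→49, due 16, lateness 33
Maximum = 33.
Difference = 28 − 33 = -5.

-5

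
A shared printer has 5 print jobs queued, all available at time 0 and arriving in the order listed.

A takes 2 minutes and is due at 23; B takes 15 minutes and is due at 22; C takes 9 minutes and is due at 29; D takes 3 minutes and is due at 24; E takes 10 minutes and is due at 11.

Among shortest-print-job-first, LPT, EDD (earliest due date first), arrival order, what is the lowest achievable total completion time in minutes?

SPT (increasing processing time): A D C E B.
A: 0→2
D: 2→5
C: 5→14
E: 14→24
B: 24→39
Sum = 2+5+14+24+39 = 84.
LPT (decreasing processing time): B E C D A.
B: 0→15
E: 15→25
C: 25→34
D: 34→37
A: 37→39
Sum = 15+25+34+37+39 = 150.
EDD (increasing due date): E B A D C.
E: 0→10
B: 10→25
A: 25→27
D: 27→30
C: 30→39
Sum = 10+25+27+30+39 = 131.
FIFO (arrival order): A B C D E.
A: 0→2
B: 2→17
C: 17→26
D: 26→29
E: 29→39
Sum = 2+17+26+29+39 = 113.
SPT 84, LPT 150, EDD 131, FIFO 113 → minimum 84.

84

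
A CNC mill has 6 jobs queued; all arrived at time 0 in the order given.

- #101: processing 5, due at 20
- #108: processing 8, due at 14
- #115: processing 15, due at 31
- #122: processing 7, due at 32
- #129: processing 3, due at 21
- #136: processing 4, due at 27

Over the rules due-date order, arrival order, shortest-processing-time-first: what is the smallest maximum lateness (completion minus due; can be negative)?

10

EDD (increasing due date): #108 #101 #129 #136 #115 #122.
#108: 0→8, due 14, lateness -6
#101: 8→13, due 20, lateness -7
#129: 13→16, due 21, lateness -5
#136: 16→20, due 27, lateness -7
#115: 20→35, due 31, lateness 4
#122: 35→42, due 32, lateness 10
Maximum = 10.
FIFO (arrival order): #101 #108 #115 #122 #129 #136.
#101: 0→5, due 20, lateness -15
#108: 5→13, due 14, lateness -1
#115: 13→28, due 31, lateness -3
#122: 28→35, due 32, lateness 3
#129: 35→38, due 21, lateness 17
#136: 38→42, due 27, lateness 15
Maximum = 17.
SPT (increasing processing time): #129 #136 #101 #122 #108 #115.
#129: 0→3, due 21, lateness -18
#136: 3→7, due 27, lateness -20
#101: 7→12, due 20, lateness -8
#122: 12→19, due 32, lateness -13
#108: 19→27, due 14, lateness 13
#115: 27→42, due 31, lateness 11
Maximum = 13.
EDD 10, FIFO 17, SPT 13 → minimum 10.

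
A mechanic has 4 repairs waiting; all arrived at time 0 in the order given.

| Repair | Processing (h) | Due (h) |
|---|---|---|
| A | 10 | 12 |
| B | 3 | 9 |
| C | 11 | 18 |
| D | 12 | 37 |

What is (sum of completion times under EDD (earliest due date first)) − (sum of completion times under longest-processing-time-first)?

EDD (increasing due date): B A C D.
B: 0→3
A: 3→13
C: 13→24
D: 24→36
Sum = 3+13+24+36 = 76.
LPT (decreasing processing time): D C A B.
D: 0→12
C: 12→23
A: 23→33
B: 33→36
Sum = 12+23+33+36 = 104.
Difference = 76 − 104 = -28.

-28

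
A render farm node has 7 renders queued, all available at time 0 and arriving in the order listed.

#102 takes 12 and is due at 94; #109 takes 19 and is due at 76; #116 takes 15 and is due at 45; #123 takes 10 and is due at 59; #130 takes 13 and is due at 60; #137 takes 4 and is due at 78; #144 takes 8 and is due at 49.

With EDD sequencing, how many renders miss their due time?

0

EDD (increasing due date): #116 #144 #123 #130 #109 #137 #102.
#116: 0→15, due 45, tardiness 0
#144: 15→23, due 49, tardiness 0
#123: 23→33, due 59, tardiness 0
#130: 33→46, due 60, tardiness 0
#109: 46→65, due 76, tardiness 0
#137: 65→69, due 78, tardiness 0
#102: 69→81, due 94, tardiness 0
Late renders: 0.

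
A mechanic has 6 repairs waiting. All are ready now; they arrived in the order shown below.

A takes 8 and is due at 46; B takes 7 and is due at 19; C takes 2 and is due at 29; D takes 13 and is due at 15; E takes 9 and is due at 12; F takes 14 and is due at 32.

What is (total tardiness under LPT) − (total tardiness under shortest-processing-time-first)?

LPT (decreasing processing time): F D E A B C.
F: 0→14, due 32, tardiness 0
D: 14→27, due 15, tardiness 12
E: 27→36, due 12, tardiness 24
A: 36→44, due 46, tardiness 0
B: 44→51, due 19, tardiness 32
C: 51→53, due 29, tardiness 24
Sum = 0+12+24+0+32+24 = 92.
SPT (increasing processing time): C B A E D F.
C: 0→2, due 29, tardiness 0
B: 2→9, due 19, tardiness 0
A: 9→17, due 46, tardiness 0
E: 17→26, due 12, tardiness 14
D: 26→39, due 15, tardiness 24
F: 39→53, due 32, tardiness 21
Sum = 0+0+0+14+24+21 = 59.
Difference = 92 − 59 = 33.

33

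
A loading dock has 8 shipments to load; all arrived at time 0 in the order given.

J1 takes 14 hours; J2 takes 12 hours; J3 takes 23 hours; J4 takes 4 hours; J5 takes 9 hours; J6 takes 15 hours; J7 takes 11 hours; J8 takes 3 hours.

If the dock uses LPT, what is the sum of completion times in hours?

LPT (decreasing processing time): J3 J6 J1 J2 J7 J5 J4 J8.
J3: 0→23
J6: 23→38
J1: 38→52
J2: 52→64
J7: 64→75
J5: 75→84
J4: 84→88
J8: 88→91
Sum = 23+38+52+64+75+84+88+91 = 515.

515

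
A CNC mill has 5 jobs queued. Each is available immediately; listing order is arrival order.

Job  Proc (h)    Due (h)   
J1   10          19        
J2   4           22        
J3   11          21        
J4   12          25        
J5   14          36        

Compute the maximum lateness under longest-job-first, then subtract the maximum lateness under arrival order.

LPT (decreasing processing time): J5 J4 J3 J1 J2.
J5: 0→14, due 36, lateness -22
J4: 14→26, due 25, lateness 1
J3: 26→37, due 21, lateness 16
J1: 37→47, due 19, lateness 28
J2: 47→51, due 22, lateness 29
Maximum = 29.
FIFO (arrival order): J1 J2 J3 J4 J5.
J1: 0→10, due 19, lateness -9
J2: 10→14, due 22, lateness -8
J3: 14→25, due 21, lateness 4
J4: 25→37, due 25, lateness 12
J5: 37→51, due 36, lateness 15
Maximum = 15.
Difference = 29 − 15 = 14.

14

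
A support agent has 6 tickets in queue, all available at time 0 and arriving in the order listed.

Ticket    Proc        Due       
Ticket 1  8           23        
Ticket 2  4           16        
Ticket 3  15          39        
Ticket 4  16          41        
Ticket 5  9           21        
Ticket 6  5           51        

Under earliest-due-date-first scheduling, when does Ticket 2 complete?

EDD (increasing due date): Ticket 2 Ticket 5 Ticket 1 Ticket 3 Ticket 4 Ticket 6.
Ticket 2: 0→4

4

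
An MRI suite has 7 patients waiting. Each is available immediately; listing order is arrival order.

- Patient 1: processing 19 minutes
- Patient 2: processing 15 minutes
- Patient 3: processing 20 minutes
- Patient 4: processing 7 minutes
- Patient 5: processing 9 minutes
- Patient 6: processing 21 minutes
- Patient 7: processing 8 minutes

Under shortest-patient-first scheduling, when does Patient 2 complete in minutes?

39

SPT (increasing processing time): Patient 4 Patient 7 Patient 5 Patient 2 Patient 1 Patient 3 Patient 6.
Patient 4: 0→7
Patient 7: 7→15
Patient 5: 15→24
Patient 2: 24→39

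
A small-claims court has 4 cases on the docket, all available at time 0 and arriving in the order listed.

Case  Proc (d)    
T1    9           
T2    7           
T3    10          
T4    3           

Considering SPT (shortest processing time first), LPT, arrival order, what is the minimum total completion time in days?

61

SPT (increasing processing time): T4 T2 T1 T3.
T4: 0→3
T2: 3→10
T1: 10→19
T3: 19→29
Sum = 3+10+19+29 = 61.
LPT (decreasing processing time): T3 T1 T2 T4.
T3: 0→10
T1: 10→19
T2: 19→26
T4: 26→29
Sum = 10+19+26+29 = 84.
FIFO (arrival order): T1 T2 T3 T4.
T1: 0→9
T2: 9→16
T3: 16→26
T4: 26→29
Sum = 9+16+26+29 = 80.
SPT 61, LPT 84, FIFO 80 → minimum 61.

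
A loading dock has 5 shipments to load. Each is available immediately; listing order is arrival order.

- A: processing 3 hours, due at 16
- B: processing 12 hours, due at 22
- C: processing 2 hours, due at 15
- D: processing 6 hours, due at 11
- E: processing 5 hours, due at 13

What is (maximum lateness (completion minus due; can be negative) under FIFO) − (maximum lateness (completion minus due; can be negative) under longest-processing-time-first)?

FIFO (arrival order): A B C D E.
A: 0→3, due 16, lateness -13
B: 3→15, due 22, lateness -7
C: 15→17, due 15, lateness 2
D: 17→23, due 11, lateness 12
E: 23→28, due 13, lateness 15
Maximum = 15.
LPT (decreasing processing time): B D E A C.
B: 0→12, due 22, lateness -10
D: 12→18, due 11, lateness 7
E: 18→23, due 13, lateness 10
A: 23→26, due 16, lateness 10
C: 26→28, due 15, lateness 13
Maximum = 13.
Difference = 15 − 13 = 2.

2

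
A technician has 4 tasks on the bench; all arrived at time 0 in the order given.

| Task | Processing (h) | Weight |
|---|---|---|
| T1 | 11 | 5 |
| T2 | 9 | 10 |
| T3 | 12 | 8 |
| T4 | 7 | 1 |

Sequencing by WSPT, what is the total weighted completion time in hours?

457

WSPT (decreasing weight/processing-time ratio): T2 T3 T1 T4.
T2: finishes 9, weight 10, w·C = 90
T3: finishes 21, weight 8, w·C = 168
T1: finishes 32, weight 5, w·C = 160
T4: finishes 39, weight 1, w·C = 39
Sum = 90+168+160+39 = 457.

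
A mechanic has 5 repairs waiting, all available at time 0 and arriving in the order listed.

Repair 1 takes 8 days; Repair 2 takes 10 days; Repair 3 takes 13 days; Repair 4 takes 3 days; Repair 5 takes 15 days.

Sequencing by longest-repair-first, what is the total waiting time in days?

LPT (decreasing processing time): Repair 5 Repair 3 Repair 2 Repair 1 Repair 4.
Repair 5: waits 0, runs 0→15
Repair 3: waits 15, runs 15→28
Repair 2: waits 28, runs 28→38
Repair 1: waits 38, runs 38→46
Repair 4: waits 46, runs 46→49
Sum = 0+15+28+38+46 = 127.

127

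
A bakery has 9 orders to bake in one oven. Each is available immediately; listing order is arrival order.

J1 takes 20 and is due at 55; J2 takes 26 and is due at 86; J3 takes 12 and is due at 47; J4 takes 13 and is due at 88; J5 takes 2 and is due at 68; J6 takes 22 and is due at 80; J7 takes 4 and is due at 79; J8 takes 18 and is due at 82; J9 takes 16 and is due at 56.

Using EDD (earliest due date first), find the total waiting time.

EDD (increasing due date): J3 J1 J9 J5 J7 J6 J8 J2 J4.
J3: waits 0, runs 0→12
J1: waits 12, runs 12→32
J9: waits 32, runs 32→48
J5: waits 48, runs 48→50
J7: waits 50, runs 50→54
J6: waits 54, runs 54→76
J8: waits 76, runs 76→94
J2: waits 94, runs 94→120
J4: waits 120, runs 120→133
Sum = 0+12+32+48+50+54+76+94+120 = 486.

486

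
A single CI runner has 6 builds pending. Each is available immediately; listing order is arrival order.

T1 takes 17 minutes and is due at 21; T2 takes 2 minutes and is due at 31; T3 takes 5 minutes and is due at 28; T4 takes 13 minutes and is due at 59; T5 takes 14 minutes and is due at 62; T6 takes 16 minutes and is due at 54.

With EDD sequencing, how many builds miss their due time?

1

EDD (increasing due date): T1 T3 T2 T6 T4 T5.
T1: 0→17, due 21, tardiness 0
T3: 17→22, due 28, tardiness 0
T2: 22→24, due 31, tardiness 0
T6: 24→40, due 54, tardiness 0
T4: 40→53, due 59, tardiness 0
T5: 53→67, due 62, tardiness 5
Late builds: 1.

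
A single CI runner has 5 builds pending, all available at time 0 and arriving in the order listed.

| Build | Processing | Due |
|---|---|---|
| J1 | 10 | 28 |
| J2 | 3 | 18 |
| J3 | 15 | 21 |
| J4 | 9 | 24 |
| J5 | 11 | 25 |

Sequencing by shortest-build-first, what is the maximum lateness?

SPT (increasing processing time): J2 J4 J1 J5 J3.
J2: 0→3, due 18, lateness -15
J4: 3→12, due 24, lateness -12
J1: 12→22, due 28, lateness -6
J5: 22→33, due 25, lateness 8
J3: 33→48, due 21, lateness 27
Maximum = 27.

27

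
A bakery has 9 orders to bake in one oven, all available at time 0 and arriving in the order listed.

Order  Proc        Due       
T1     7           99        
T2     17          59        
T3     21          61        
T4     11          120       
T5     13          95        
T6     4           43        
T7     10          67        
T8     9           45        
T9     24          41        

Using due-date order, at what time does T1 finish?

EDD (increasing due date): T9 T6 T8 T2 T3 T7 T5 T1 T4.
T9: 0→24
T6: 24→28
T8: 28→37
T2: 37→54
T3: 54→75
T7: 75→85
T5: 85→98
T1: 98→105

105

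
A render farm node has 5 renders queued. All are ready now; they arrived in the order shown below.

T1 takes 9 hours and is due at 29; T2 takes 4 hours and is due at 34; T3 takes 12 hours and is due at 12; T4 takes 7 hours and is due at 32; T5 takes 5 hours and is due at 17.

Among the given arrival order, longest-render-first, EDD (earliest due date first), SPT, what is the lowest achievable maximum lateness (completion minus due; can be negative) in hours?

3

FIFO (arrival order): T1 T2 T3 T4 T5.
T1: 0→9, due 29, lateness -20
T2: 9→13, due 34, lateness -21
T3: 13→25, due 12, lateness 13
T4: 25→32, due 32, lateness 0
T5: 32→37, due 17, lateness 20
Maximum = 20.
LPT (decreasing processing time): T3 T1 T4 T5 T2.
T3: 0→12, due 12, lateness 0
T1: 12→21, due 29, lateness -8
T4: 21→28, due 32, lateness -4
T5: 28→33, due 17, lateness 16
T2: 33→37, due 34, lateness 3
Maximum = 16.
EDD (increasing due date): T3 T5 T1 T4 T2.
T3: 0→12, due 12, lateness 0
T5: 12→17, due 17, lateness 0
T1: 17→26, due 29, lateness -3
T4: 26→33, due 32, lateness 1
T2: 33→37, due 34, lateness 3
Maximum = 3.
SPT (increasing processing time): T2 T5 T4 T1 T3.
T2: 0→4, due 34, lateness -30
T5: 4→9, due 17, lateness -8
T4: 9→16, due 32, lateness -16
T1: 16→25, due 29, lateness -4
T3: 25→37, due 12, lateness 25
Maximum = 25.
FIFO 20, LPT 16, EDD 3, SPT 25 → minimum 3.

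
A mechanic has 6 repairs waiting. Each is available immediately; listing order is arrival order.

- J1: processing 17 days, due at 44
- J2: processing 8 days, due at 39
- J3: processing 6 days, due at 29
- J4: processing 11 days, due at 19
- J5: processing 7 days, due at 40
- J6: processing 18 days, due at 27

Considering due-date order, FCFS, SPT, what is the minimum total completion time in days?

188

EDD (increasing due date): J4 J6 J3 J2 J5 J1.
J4: 0→11
J6: 11→29
J3: 29→35
J2: 35→43
J5: 43→50
J1: 50→67
Sum = 11+29+35+43+50+67 = 235.
FIFO (arrival order): J1 J2 J3 J4 J5 J6.
J1: 0→17
J2: 17→25
J3: 25→31
J4: 31→42
J5: 42→49
J6: 49→67
Sum = 17+25+31+42+49+67 = 231.
SPT (increasing processing time): J3 J5 J2 J4 J1 J6.
J3: 0→6
J5: 6→13
J2: 13→21
J4: 21→32
J1: 32→49
J6: 49→67
Sum = 6+13+21+32+49+67 = 188.
EDD 235, FIFO 231, SPT 188 → minimum 188.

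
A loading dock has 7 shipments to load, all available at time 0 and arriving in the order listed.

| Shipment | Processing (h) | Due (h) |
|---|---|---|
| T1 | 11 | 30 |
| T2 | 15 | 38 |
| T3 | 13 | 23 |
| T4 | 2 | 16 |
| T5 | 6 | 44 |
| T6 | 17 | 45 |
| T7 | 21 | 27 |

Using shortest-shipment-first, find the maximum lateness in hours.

58

SPT (increasing processing time): T4 T5 T1 T3 T2 T6 T7.
T4: 0→2, due 16, lateness -14
T5: 2→8, due 44, lateness -36
T1: 8→19, due 30, lateness -11
T3: 19→32, due 23, lateness 9
T2: 32→47, due 38, lateness 9
T6: 47→64, due 45, lateness 19
T7: 64→85, due 27, lateness 58
Maximum = 58.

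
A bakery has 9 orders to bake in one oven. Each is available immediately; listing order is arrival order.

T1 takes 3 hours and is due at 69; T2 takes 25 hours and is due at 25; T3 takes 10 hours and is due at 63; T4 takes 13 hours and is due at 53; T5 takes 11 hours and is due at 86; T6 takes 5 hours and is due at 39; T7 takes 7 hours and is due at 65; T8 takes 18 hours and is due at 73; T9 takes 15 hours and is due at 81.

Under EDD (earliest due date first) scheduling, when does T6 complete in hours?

EDD (increasing due date): T2 T6 T4 T3 T7 T1 T8 T9 T5.
T2: 0→25
T6: 25→30

30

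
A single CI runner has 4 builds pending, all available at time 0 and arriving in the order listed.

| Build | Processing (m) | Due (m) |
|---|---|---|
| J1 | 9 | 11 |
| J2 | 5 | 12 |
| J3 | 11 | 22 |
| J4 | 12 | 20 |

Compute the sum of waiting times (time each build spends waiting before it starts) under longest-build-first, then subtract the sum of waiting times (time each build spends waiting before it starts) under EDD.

LPT (decreasing processing time): J4 J3 J1 J2.
J4: waits 0, runs 0→12
J3: waits 12, runs 12→23
J1: waits 23, runs 23→32
J2: waits 32, runs 32→37
Sum = 0+12+23+32 = 67.
EDD (increasing due date): J1 J2 J4 J3.
J1: waits 0, runs 0→9
J2: waits 9, runs 9→14
J4: waits 14, runs 14→26
J3: waits 26, runs 26→37
Sum = 0+9+14+26 = 49.
Difference = 67 − 49 = 18.

18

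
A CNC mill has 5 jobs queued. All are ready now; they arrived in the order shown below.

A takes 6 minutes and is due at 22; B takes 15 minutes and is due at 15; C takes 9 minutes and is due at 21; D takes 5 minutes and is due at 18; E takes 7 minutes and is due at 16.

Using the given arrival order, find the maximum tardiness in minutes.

FIFO (arrival order): A B C D E.
A: 0→6, due 22, tardiness 0
B: 6→21, due 15, tardiness 6
C: 21→30, due 21, tardiness 9
D: 30→35, due 18, tardiness 17
E: 35→42, due 16, tardiness 26
Maximum = 26.

26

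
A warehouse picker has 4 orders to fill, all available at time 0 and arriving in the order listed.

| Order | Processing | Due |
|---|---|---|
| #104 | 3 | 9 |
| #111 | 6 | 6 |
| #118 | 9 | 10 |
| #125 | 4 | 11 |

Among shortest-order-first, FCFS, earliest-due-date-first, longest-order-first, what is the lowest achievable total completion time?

SPT (increasing processing time): #104 #125 #111 #118.
#104: 0→3
#125: 3→7
#111: 7→13
#118: 13→22
Sum = 3+7+13+22 = 45.
FIFO (arrival order): #104 #111 #118 #125.
#104: 0→3
#111: 3→9
#118: 9→18
#125: 18→22
Sum = 3+9+18+22 = 52.
EDD (increasing due date): #111 #104 #118 #125.
#111: 0→6
#104: 6→9
#118: 9→18
#125: 18→22
Sum = 6+9+18+22 = 55.
LPT (decreasing processing time): #118 #111 #125 #104.
#118: 0→9
#111: 9→15
#125: 15→19
#104: 19→22
Sum = 9+15+19+22 = 65.
SPT 45, FIFO 52, EDD 55, LPT 65 → minimum 45.

45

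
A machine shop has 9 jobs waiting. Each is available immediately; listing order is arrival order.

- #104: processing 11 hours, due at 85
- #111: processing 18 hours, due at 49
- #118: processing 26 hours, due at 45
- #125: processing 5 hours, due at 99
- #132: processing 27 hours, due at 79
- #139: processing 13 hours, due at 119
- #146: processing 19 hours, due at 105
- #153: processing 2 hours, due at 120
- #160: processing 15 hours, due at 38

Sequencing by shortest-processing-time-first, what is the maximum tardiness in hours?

64

SPT (increasing processing time): #153 #125 #104 #139 #160 #111 #146 #118 #132.
#153: 0→2, due 120, tardiness 0
#125: 2→7, due 99, tardiness 0
#104: 7→18, due 85, tardiness 0
#139: 18→31, due 119, tardiness 0
#160: 31→46, due 38, tardiness 8
#111: 46→64, due 49, tardiness 15
#146: 64→83, due 105, tardiness 0
#118: 83→109, due 45, tardiness 64
#132: 109→136, due 79, tardiness 57
Maximum = 64.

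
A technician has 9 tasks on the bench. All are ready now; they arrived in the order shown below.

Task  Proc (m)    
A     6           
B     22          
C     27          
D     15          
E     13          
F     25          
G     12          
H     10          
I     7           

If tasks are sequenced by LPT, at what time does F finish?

LPT (decreasing processing time): C F B D E G H I A.
C: 0→27
F: 27→52

52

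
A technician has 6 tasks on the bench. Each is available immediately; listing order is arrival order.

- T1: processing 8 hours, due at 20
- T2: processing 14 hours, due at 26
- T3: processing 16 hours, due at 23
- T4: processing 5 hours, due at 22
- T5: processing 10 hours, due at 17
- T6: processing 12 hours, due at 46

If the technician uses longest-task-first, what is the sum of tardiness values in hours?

LPT (decreasing processing time): T3 T2 T6 T5 T1 T4.
T3: 0→16, due 23, tardiness 0
T2: 16→30, due 26, tardiness 4
T6: 30→42, due 46, tardiness 0
T5: 42→52, due 17, tardiness 35
T1: 52→60, due 20, tardiness 40
T4: 60→65, due 22, tardiness 43
Sum = 0+4+0+35+40+43 = 122.

122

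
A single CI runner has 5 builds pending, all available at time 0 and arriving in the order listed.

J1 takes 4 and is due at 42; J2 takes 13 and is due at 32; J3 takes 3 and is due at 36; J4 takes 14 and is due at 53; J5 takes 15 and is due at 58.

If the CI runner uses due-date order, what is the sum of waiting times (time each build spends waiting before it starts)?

83

EDD (increasing due date): J2 J3 J1 J4 J5.
J2: waits 0, runs 0→13
J3: waits 13, runs 13→16
J1: waits 16, runs 16→20
J4: waits 20, runs 20→34
J5: waits 34, runs 34→49
Sum = 0+13+16+20+34 = 83.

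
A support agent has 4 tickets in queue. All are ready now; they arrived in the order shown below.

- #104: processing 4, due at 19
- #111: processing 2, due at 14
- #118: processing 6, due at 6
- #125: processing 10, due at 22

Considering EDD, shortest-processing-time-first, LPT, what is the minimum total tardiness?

0

EDD (increasing due date): #118 #111 #104 #125.
#118: 0→6, due 6, tardiness 0
#111: 6→8, due 14, tardiness 0
#104: 8→12, due 19, tardiness 0
#125: 12→22, due 22, tardiness 0
Sum = 0+0+0+0 = 0.
SPT (increasing processing time): #111 #104 #118 #125.
#111: 0→2, due 14, tardiness 0
#104: 2→6, due 19, tardiness 0
#118: 6→12, due 6, tardiness 6
#125: 12→22, due 22, tardiness 0
Sum = 0+0+6+0 = 6.
LPT (decreasing processing time): #125 #118 #104 #111.
#125: 0→10, due 22, tardiness 0
#118: 10→16, due 6, tardiness 10
#104: 16→20, due 19, tardiness 1
#111: 20→22, due 14, tardiness 8
Sum = 0+10+1+8 = 19.
EDD 0, SPT 6, LPT 19 → minimum 0.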